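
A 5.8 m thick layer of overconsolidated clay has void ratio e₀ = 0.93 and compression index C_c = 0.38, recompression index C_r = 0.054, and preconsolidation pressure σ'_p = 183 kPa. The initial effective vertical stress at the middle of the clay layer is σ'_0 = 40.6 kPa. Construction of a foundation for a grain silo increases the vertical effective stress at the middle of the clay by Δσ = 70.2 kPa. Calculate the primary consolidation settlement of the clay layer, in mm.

S_c ≈ 70.8 mm

Final effective stress: σ'_f = 40.6 + 70.2 = 110.8 kPa.
σ'_f = 110.8 ≤ σ'_p = 183 kPa, so the clay remains overconsolidated and only the recompression index applies:
S_c = C_r·H/(1+e₀)·log₁₀(σ'_f/σ'_0) = 0.054×5.8/1.93×log₁₀(110.8/40.6)
    = 0.16228 × 0.43601 = 0.07076 m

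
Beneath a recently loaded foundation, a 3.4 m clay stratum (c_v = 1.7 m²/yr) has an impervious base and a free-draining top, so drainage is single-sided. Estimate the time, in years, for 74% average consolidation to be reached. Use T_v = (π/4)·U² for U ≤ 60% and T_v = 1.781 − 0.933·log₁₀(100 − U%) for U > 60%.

Drainage path length: H_d = H = 3.4 m (single drainage).
U > 60%: T_v = 1.781 − 0.933·log₁₀(100 − 74) = 0.46083.
t = T_v·H_d²/c_v = 0.46083×3.4²/1.7 = 3.134 years.

t ≈ 3.13 years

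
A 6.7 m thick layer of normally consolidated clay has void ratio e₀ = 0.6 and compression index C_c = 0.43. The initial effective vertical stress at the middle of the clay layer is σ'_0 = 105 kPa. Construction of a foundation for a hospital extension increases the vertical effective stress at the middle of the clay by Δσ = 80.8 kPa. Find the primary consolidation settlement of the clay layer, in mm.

Final effective stress: σ'_f = σ'_0 + Δσ = 105 + 80.8 = 185.8 kPa.
Normally consolidated clay, so the full stress increment lies on the virgin compression line:
S_c = C_c·H/(1+e₀)·log₁₀(σ'_f/σ'_0) = 0.43×6.7/(1+0.6)×log₁₀(185.8/105)
    = 1.8006 × 0.24786 = 0.4463 m

S_c ≈ 446 mm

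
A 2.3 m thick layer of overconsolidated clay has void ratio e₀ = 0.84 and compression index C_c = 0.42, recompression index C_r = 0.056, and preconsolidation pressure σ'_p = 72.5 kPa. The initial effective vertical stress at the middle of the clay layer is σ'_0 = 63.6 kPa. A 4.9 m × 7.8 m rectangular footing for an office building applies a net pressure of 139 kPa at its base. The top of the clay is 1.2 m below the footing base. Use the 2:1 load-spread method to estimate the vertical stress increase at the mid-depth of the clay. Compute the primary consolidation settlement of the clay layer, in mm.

S_c ≈ 147 mm

Mid-depth of clay below the footing base: z = 1.2 + 2.3/2 = 2.35 m.
Stress increase at mid-clay by the 2:1 spreading method:
Δσ = qBL/((B+z)(L+z)) = 139×4.9×7.8/((4.9+2.35)(7.8+2.35)) = 72.194 kPa
Final effective stress: σ'_f = 63.6 + 72.194 = 135.79 kPa.
σ'_f = 135.79 > σ'_p = 72.5 kPa, so the stress path crosses the preconsolidation pressure — recompression up to σ'_p, then virgin compression beyond:
S_c = H/(1+e₀)·[C_r·log₁₀(σ'_p/σ'_0) + C_c·log₁₀(σ'_f/σ'_p)]
    = 2.3/1.84 × [0.056×log₁₀(72.5/63.6) + 0.42×log₁₀(135.79/72.5)]
    = 1.25 × [0.0031853 + 0.11446] = 0.1471 m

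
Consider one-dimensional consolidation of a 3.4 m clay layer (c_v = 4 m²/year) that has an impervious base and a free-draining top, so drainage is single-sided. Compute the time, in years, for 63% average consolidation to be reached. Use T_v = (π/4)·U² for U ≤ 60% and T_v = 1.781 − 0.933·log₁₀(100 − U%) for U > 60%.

Drainage path length: H_d = H = 3.4 m (single drainage).
U > 60%: T_v = 1.781 − 0.933·log₁₀(100 − 63) = 0.31787.
t = T_v·H_d²/c_v = 0.31787×3.4²/4 = 0.9186 years.

t ≈ 0.919 years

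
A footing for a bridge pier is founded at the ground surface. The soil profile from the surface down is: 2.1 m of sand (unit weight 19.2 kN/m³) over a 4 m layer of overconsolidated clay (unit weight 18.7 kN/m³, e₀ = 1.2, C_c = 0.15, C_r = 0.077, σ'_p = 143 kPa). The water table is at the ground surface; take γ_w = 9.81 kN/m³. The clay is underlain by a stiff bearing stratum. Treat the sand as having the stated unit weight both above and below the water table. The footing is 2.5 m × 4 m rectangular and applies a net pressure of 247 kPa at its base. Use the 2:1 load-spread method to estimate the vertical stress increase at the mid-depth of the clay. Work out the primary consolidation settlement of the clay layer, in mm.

S_c ≈ 48.8 mm

Mid-depth of clay below the ground surface: z = 2.1 + 4/2 = 4.1 m.
Total vertical stress at mid-clay: σ_v = 19.2×2.1 + 18.7×2 = 77.72 kPa.
Pore pressure: u = 9.81×(4.1 − 0) = 40.221 kPa.
Initial effective stress: σ'_0 = σ_v − u = 77.72 − 40.221 = 37.499 kPa.
Stress increase at mid-clay by the 2:1 spreading method:
Δσ = qBL/((B+z)(L+z)) = 247×2.5×4/((2.5+4.1)(4+4.1)) = 46.203 kPa
Final effective stress: σ'_f = 37.499 + 46.203 = 83.702 kPa.
σ'_f = 83.702 ≤ σ'_p = 143 kPa, so the clay remains overconsolidated and only the recompression index applies:
S_c = C_r·H/(1+e₀)·log₁₀(σ'_f/σ'_0) = 0.077×4/2.2×log₁₀(83.702/37.499)
    = 0.14 × 0.34872 = 0.04882 m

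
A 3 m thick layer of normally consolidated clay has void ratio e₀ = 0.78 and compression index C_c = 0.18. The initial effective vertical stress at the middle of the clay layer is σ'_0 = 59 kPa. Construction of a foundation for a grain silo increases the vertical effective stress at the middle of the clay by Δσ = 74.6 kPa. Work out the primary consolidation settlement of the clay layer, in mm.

S_c ≈ 108 mm

Final effective stress: σ'_f = σ'_0 + Δσ = 59 + 74.6 = 133.6 kPa.
Normally consolidated clay, so the full stress increment lies on the virgin compression line:
S_c = C_c·H/(1+e₀)·log₁₀(σ'_f/σ'_0) = 0.18×3/(1+0.78)×log₁₀(133.6/59)
    = 0.30337 × 0.35495 = 0.1077 m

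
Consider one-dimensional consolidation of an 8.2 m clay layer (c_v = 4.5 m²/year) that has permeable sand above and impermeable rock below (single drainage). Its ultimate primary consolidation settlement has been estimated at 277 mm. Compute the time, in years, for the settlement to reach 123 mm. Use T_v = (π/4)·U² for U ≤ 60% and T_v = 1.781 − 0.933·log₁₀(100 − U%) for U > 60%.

t ≈ 2.31 years

Drainage path length: H_d = H = 8.2 m (single drainage).
U = S(t)/S_ult = 123/277 = 0.444.
U ≤ 60%: T_v = (π/4)·U² = (π/4)×0.44404² = 0.15486.
t = T_v·H_d²/c_v = 0.15486×8.2²/4.5 = 2.314 years.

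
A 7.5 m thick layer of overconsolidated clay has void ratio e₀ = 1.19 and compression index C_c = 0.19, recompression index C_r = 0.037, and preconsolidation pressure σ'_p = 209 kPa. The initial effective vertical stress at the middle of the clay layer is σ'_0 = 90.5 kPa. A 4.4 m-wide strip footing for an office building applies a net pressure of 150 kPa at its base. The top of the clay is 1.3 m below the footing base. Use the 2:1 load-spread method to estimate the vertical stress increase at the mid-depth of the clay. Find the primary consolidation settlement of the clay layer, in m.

S_c ≈ 0.0315 m

Mid-depth of clay below the footing base: z = 1.3 + 7.5/2 = 5.05 m.
Stress increase at mid-clay by the 2:1 spreading method:
Δσ = qB/(B+z) = 150×4.4/(4.4+5.05) = 69.841 kPa
Final effective stress: σ'_f = 90.5 + 69.841 = 160.34 kPa.
σ'_f = 160.34 ≤ σ'_p = 209 kPa, so the clay remains overconsolidated and only the recompression index applies:
S_c = C_r·H/(1+e₀)·log₁₀(σ'_f/σ'_0) = 0.037×7.5/2.19×log₁₀(160.34/90.5)
    = 0.12671 × 0.24839 = 0.03147 m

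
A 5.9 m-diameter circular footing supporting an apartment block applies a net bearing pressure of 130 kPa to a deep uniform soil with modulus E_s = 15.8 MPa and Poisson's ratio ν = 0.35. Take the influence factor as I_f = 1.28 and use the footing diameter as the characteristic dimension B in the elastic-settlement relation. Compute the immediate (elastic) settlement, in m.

Immediate (elastic) settlement: S_e = q·B·(1−ν²)/E_s · I_f.
E_s = 15.8 MPa = 15800 kPa.
S_e = 130 × 5.9 × (1 − 0.35²) / 15800 × 1.28
    = 130 × 5.9 × 0.8775 / 15800 × 1.28
    = 0.05452 m

S_e ≈ 0.0545 m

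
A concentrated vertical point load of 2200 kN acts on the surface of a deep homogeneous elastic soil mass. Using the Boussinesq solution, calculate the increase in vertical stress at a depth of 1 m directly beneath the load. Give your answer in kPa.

Δσ_z ≈ 1050 kPa

Boussinesq vertical stress below a point load on an elastic half-space:
Δσ_z = 3P/(2πz²) · [1 + (r/z)²]^(−5/2)
r/z = 0/1 = 0; [1+(r/z)²]^(−5/2) = 1.
Δσ_z = 3×2200/(2π×1²) × 1 = 1050.4 × 1 = 1050 kPa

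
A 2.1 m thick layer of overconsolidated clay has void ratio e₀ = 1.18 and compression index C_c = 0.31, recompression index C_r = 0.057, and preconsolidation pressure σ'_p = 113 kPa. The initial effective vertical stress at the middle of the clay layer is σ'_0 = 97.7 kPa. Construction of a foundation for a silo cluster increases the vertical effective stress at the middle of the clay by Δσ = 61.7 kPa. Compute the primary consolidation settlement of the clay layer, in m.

S_c ≈ 0.0481 m

Final effective stress: σ'_f = 97.7 + 61.7 = 159.4 kPa.
σ'_f = 159.4 > σ'_p = 113 kPa, so the stress path crosses the preconsolidation pressure — recompression up to σ'_p, then virgin compression beyond:
S_c = H/(1+e₀)·[C_r·log₁₀(σ'_p/σ'_0) + C_c·log₁₀(σ'_f/σ'_p)]
    = 2.1/2.18 × [0.057×log₁₀(113/97.7) + 0.31×log₁₀(159.4/113)]
    = 0.9633 × [0.0036015 + 0.046317] = 0.04809 m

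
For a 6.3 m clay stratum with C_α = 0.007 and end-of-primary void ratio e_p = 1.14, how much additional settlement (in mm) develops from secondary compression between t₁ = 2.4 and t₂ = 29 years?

Secondary compression: S_s = C_α·H/(1+e_p)·log₁₀(t₂/t₁)
S_s = 0.007×6.3/(1+1.14)×log₁₀(29/2.4)
    = 0.02061 × 1.082 = 0.0223 m

S_s ≈ 22.3 mm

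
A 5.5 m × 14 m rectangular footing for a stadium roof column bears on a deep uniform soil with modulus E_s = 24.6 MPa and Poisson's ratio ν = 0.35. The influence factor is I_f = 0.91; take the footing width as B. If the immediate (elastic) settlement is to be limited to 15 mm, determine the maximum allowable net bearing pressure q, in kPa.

E_s = 24.6 MPa = 24600 kPa.
S_e = q·B·(1−ν²)/E_s · I_f  ⇒  q = S_e·E_s / (B·(1−ν²)·I_f).
q = 0.015 × 24600 / (5.5 × 0.8775 × 0.91) = 84.02 kPa

q ≈ 84 kPa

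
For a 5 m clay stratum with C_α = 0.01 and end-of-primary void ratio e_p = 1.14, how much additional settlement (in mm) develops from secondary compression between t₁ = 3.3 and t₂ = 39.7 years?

Secondary compression: S_s = C_α·H/(1+e_p)·log₁₀(t₂/t₁)
S_s = 0.01×5/(1+1.14)×log₁₀(39.7/3.3)
    = 0.02336 × 1.08 = 0.02524 m

S_s ≈ 25.2 mm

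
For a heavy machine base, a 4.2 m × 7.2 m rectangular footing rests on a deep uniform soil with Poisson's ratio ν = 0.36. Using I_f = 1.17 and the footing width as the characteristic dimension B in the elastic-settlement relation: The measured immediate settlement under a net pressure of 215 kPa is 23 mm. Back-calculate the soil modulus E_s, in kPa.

S_e = q·B·(1−ν²)/E_s · I_f  ⇒  E_s = q·B·(1−ν²)·I_f / S_e.
E_s = 215 × 4.2 × 0.8704 × 1.17 / 0.023 = 39980 kPa

E_s ≈ 40000 kPa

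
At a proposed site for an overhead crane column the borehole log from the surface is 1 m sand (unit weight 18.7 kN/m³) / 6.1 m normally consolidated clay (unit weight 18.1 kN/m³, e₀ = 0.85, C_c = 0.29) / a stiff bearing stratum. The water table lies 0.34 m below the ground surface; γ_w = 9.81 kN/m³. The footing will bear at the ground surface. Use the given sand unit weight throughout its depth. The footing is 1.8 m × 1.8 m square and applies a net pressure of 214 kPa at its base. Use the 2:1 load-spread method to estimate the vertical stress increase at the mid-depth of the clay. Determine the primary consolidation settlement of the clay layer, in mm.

Mid-depth of clay below the ground surface: z = 1 + 6.1/2 = 4.05 m.
Total vertical stress at mid-clay: σ_v = 18.7×1 + 18.1×3.05 = 73.905 kPa.
Pore pressure: u = 9.81×(4.05 − 0.34) = 36.395 kPa.
Initial effective stress: σ'_0 = σ_v − u = 73.905 − 36.395 = 37.51 kPa.
Stress increase at mid-clay by the 2:1 spreading method:
Δσ = qBL/((B+z)(L+z)) = 214×1.8×1.8/((1.8+4.05)(1.8+4.05)) = 20.26 kPa
Final effective stress: σ'_f = σ'_0 + Δσ = 37.51 + 20.26 = 57.77 kPa.
Normally consolidated clay, so the full stress increment lies on the virgin compression line:
S_c = C_c·H/(1+e₀)·log₁₀(σ'_f/σ'_0) = 0.29×6.1/(1+0.85)×log₁₀(57.77/37.51)
    = 0.95622 × 0.18756 = 0.1793 m

S_c ≈ 179 mm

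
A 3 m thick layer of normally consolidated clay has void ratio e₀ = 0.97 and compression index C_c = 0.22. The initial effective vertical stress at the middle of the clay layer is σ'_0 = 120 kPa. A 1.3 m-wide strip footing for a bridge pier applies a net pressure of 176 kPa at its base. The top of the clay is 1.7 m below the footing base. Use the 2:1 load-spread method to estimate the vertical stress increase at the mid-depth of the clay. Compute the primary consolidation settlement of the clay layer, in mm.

S_c ≈ 51.4 mm

Mid-depth of clay below the footing base: z = 1.7 + 3/2 = 3.2 m.
Stress increase at mid-clay by the 2:1 spreading method:
Δσ = qB/(B+z) = 176×1.3/(1.3+3.2) = 50.844 kPa
Final effective stress: σ'_f = σ'_0 + Δσ = 120 + 50.844 = 170.84 kPa.
Normally consolidated clay, so the full stress increment lies on the virgin compression line:
S_c = C_c·H/(1+e₀)·log₁₀(σ'_f/σ'_0) = 0.22×3/(1+0.97)×log₁₀(170.84/120)
    = 0.33503 × 0.15341 = 0.0514 m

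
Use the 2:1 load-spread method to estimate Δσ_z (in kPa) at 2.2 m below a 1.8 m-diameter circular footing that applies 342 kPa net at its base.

Δσ_z ≈ 69.3 kPa

By the 2:1 method the load spreads at 1 horizontal : 2 vertical, so at depth z the loaded area has grown by z in each plan dimension:
Δσ ≈ qD²/(D+z)² = 342×1.8²/(1.8+2.2)² = 69.255 kPa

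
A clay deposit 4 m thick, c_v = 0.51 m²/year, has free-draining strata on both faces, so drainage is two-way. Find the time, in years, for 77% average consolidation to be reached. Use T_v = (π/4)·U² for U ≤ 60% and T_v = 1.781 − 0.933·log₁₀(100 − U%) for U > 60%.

t ≈ 4 years

Drainage path length: H_d = H/2 = 2 m (double drainage).
U > 60%: T_v = 1.781 − 0.933·log₁₀(100 − 77) = 0.51051.
t = T_v·H_d²/c_v = 0.51051×2²/0.51 = 4.004 years.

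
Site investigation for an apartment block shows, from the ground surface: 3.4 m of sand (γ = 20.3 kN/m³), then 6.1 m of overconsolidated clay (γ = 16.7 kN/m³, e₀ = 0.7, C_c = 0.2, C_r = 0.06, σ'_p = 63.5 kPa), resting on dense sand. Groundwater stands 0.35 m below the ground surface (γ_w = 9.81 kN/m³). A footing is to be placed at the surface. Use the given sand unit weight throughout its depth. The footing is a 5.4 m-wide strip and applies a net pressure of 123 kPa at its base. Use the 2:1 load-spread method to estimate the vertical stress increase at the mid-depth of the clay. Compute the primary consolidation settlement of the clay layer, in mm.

Mid-depth of clay below the ground surface: z = 3.4 + 6.1/2 = 6.45 m.
Total vertical stress at mid-clay: σ_v = 20.3×3.4 + 16.7×3.05 = 119.95 kPa.
Pore pressure: u = 9.81×(6.45 − 0.35) = 59.841 kPa.
Initial effective stress: σ'_0 = σ_v − u = 119.95 − 59.841 = 60.109 kPa.
Stress increase at mid-clay by the 2:1 spreading method:
Δσ = qB/(B+z) = 123×5.4/(5.4+6.45) = 56.051 kPa
Final effective stress: σ'_f = 60.109 + 56.051 = 116.16 kPa.
σ'_f = 116.16 > σ'_p = 63.5 kPa, so the stress path crosses the preconsolidation pressure — recompression up to σ'_p, then virgin compression beyond:
S_c = H/(1+e₀)·[C_r·log₁₀(σ'_p/σ'_0) + C_c·log₁₀(σ'_f/σ'_p)]
    = 6.1/1.7 × [0.06×log₁₀(63.5/60.109) + 0.2×log₁₀(116.16/63.5)]
    = 3.5882 × [0.0014301 + 0.052457] = 0.1934 m

S_c ≈ 193 mm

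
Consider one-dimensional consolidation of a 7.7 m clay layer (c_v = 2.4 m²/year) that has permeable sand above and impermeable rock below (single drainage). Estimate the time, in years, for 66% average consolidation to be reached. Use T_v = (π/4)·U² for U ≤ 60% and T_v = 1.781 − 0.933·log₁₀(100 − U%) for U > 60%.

t ≈ 8.7 years

Drainage path length: H_d = H = 7.7 m (single drainage).
U > 60%: T_v = 1.781 − 0.933·log₁₀(100 − 66) = 0.35213.
t = T_v·H_d²/c_v = 0.35213×7.7²/2.4 = 8.699 years.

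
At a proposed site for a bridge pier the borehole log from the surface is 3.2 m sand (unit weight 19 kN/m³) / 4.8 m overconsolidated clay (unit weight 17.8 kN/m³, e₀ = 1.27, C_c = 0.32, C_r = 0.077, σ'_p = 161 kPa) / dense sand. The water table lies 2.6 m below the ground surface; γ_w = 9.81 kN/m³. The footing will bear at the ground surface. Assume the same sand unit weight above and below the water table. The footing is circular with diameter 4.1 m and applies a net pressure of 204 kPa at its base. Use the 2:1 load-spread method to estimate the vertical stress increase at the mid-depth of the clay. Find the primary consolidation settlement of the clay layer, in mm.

Mid-depth of clay below the ground surface: z = 3.2 + 4.8/2 = 5.6 m.
Total vertical stress at mid-clay: σ_v = 19×3.2 + 17.8×2.4 = 103.52 kPa.
Pore pressure: u = 9.81×(5.6 − 2.6) = 29.43 kPa.
Initial effective stress: σ'_0 = σ_v − u = 103.52 − 29.43 = 74.09 kPa.
Stress increase at mid-clay by the 2:1 spreading method:
Δσ ≈ qD²/(D+z)² = 204×4.1²/(4.1+5.6)² = 36.446 kPa
Final effective stress: σ'_f = 74.09 + 36.446 = 110.54 kPa.
σ'_f = 110.54 ≤ σ'_p = 161 kPa, so the clay remains overconsolidated and only the recompression index applies:
S_c = C_r·H/(1+e₀)·log₁₀(σ'_f/σ'_0) = 0.077×4.8/2.27×log₁₀(110.54/74.09)
    = 0.16282 × 0.17376 = 0.02829 m

S_c ≈ 28.3 mm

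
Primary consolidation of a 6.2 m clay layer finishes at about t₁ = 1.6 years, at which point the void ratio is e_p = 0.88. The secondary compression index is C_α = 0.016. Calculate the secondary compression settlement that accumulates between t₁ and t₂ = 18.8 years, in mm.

Secondary compression: S_s = C_α·H/(1+e_p)·log₁₀(t₂/t₁)
S_s = 0.016×6.2/(1+0.88)×log₁₀(18.8/1.6)
    = 0.05277 × 1.07 = 0.05646 m

S_s ≈ 56.5 mm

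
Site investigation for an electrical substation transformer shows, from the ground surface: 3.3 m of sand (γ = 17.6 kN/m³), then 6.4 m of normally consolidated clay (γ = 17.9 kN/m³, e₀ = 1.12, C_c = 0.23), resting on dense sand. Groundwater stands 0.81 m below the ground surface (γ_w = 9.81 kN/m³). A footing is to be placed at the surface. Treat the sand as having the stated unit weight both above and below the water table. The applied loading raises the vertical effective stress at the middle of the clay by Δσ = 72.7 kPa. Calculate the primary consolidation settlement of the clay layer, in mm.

Mid-depth of clay below the ground surface: z = 3.3 + 6.4/2 = 6.5 m.
Total vertical stress at mid-clay: σ_v = 17.6×3.3 + 17.9×3.2 = 115.36 kPa.
Pore pressure: u = 9.81×(6.5 − 0.81) = 55.819 kPa.
Initial effective stress: σ'_0 = σ_v − u = 115.36 − 55.819 = 59.541 kPa.
Final effective stress: σ'_f = σ'_0 + Δσ = 59.541 + 72.7 = 132.24 kPa.
Normally consolidated clay, so the full stress increment lies on the virgin compression line:
S_c = C_c·H/(1+e₀)·log₁₀(σ'_f/σ'_0) = 0.23×6.4/(1+1.12)×log₁₀(132.24/59.541)
    = 0.69434 × 0.34655 = 0.2406 m

S_c ≈ 241 mm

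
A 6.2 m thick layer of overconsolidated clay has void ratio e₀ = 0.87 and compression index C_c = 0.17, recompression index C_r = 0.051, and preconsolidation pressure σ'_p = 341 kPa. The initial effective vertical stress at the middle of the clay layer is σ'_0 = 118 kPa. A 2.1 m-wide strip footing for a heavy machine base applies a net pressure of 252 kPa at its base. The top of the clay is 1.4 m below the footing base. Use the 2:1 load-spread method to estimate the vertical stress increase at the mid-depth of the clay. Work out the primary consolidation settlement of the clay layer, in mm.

Mid-depth of clay below the footing base: z = 1.4 + 6.2/2 = 4.5 m.
Stress increase at mid-clay by the 2:1 spreading method:
Δσ = qB/(B+z) = 252×2.1/(2.1+4.5) = 80.182 kPa
Final effective stress: σ'_f = 118 + 80.182 = 198.18 kPa.
σ'_f = 198.18 ≤ σ'_p = 341 kPa, so the clay remains overconsolidated and only the recompression index applies:
S_c = C_r·H/(1+e₀)·log₁₀(σ'_f/σ'_0) = 0.051×6.2/1.87×log₁₀(198.18/118)
    = 0.16909 × 0.22518 = 0.03808 m

S_c ≈ 38.1 mm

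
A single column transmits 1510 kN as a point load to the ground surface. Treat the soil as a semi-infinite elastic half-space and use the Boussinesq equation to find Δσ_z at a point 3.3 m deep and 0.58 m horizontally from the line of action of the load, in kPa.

Δσ_z ≈ 61.4 kPa

Boussinesq vertical stress below a point load on an elastic half-space:
Δσ_z = 3P/(2πz²) · [1 + (r/z)²]^(−5/2)
r/z = 0.58/3.3 = 0.17576; [1+(r/z)²]^(−5/2) = 0.92676.
Δσ_z = 3×1510/(2π×3.3²) × 0.92676 = 66.205 × 0.92676 = 61.36 kPa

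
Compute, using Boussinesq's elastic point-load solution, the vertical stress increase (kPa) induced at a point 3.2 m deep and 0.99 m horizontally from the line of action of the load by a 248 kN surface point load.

Δσ_z ≈ 9.2 kPa

Boussinesq vertical stress below a point load on an elastic half-space:
Δσ_z = 3P/(2πz²) · [1 + (r/z)²]^(−5/2)
r/z = 0.99/3.2 = 0.30937; [1+(r/z)²]^(−5/2) = 0.79572.
Δσ_z = 3×248/(2π×3.2²) × 0.79572 = 11.564 × 0.79572 = 9.202 kPa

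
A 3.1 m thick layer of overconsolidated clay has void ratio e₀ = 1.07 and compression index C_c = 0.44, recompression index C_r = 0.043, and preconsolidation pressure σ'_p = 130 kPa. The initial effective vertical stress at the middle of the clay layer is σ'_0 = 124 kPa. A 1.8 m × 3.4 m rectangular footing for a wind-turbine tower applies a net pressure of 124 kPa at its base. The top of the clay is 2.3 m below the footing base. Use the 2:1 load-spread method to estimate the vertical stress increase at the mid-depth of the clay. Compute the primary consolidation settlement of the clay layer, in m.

S_c ≈ 0.0277 m

Mid-depth of clay below the footing base: z = 2.3 + 3.1/2 = 3.85 m.
Stress increase at mid-clay by the 2:1 spreading method:
Δσ = qBL/((B+z)(L+z)) = 124×1.8×3.4/((1.8+3.85)(3.4+3.85)) = 18.526 kPa
Final effective stress: σ'_f = 124 + 18.526 = 142.53 kPa.
σ'_f = 142.53 > σ'_p = 130 kPa, so the stress path crosses the preconsolidation pressure — recompression up to σ'_p, then virgin compression beyond:
S_c = H/(1+e₀)·[C_r·log₁₀(σ'_p/σ'_0) + C_c·log₁₀(σ'_f/σ'_p)]
    = 3.1/2.07 × [0.043×log₁₀(130/124) + 0.44×log₁₀(142.53/130)]
    = 1.4976 × [0.00088243 + 0.017584] = 0.02766 m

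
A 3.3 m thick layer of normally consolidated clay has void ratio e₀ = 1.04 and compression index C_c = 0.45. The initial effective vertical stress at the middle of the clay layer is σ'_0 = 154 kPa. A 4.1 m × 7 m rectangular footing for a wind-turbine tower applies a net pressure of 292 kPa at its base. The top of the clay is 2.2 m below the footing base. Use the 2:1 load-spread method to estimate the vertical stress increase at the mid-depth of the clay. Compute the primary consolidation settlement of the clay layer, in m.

S_c ≈ 0.155 m

Mid-depth of clay below the footing base: z = 2.2 + 3.3/2 = 3.85 m.
Stress increase at mid-clay by the 2:1 spreading method:
Δσ = qBL/((B+z)(L+z)) = 292×4.1×7/((4.1+3.85)(7+3.85)) = 97.156 kPa
Final effective stress: σ'_f = σ'_0 + Δσ = 154 + 97.156 = 251.16 kPa.
Normally consolidated clay, so the full stress increment lies on the virgin compression line:
S_c = C_c·H/(1+e₀)·log₁₀(σ'_f/σ'_0) = 0.45×3.3/(1+1.04)×log₁₀(251.16/154)
    = 0.72794 × 0.21243 = 0.1546 m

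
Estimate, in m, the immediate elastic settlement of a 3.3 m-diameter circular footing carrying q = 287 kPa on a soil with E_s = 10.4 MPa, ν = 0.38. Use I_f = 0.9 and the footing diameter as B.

Immediate (elastic) settlement: S_e = q·B·(1−ν²)/E_s · I_f.
E_s = 10.4 MPa = 10400 kPa.
S_e = 287 × 3.3 × (1 − 0.38²) / 10400 × 0.9
    = 287 × 3.3 × 0.8556 / 10400 × 0.9
    = 0.07013 m

S_e ≈ 0.0701 m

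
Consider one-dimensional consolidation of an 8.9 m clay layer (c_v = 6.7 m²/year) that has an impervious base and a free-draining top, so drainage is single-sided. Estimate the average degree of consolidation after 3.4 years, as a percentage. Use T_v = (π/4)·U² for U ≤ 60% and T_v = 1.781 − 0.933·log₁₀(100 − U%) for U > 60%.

Drainage path length: H_d = H = 8.9 m (single drainage).
T_v = c_v·t/H_d² = 6.7×3.4/8.9² = 0.28759.
T_v = 0.28759 corresponds to the U > 60% branch:
U = 1 − 10^((1.781 − T_v)/0.933)/100 = 0.6013

U ≈ 60.1 %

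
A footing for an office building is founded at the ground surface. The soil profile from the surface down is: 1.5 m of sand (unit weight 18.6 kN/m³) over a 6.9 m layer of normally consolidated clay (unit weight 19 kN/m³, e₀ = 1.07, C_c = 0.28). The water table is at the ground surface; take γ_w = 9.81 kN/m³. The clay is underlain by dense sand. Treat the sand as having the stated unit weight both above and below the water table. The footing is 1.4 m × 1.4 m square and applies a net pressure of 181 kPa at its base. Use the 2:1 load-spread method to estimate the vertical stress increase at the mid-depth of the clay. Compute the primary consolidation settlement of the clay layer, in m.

S_c ≈ 0.0725 m

Mid-depth of clay below the ground surface: z = 1.5 + 6.9/2 = 4.95 m.
Total vertical stress at mid-clay: σ_v = 18.6×1.5 + 19×3.45 = 93.45 kPa.
Pore pressure: u = 9.81×(4.95 − 0) = 48.56 kPa.
Initial effective stress: σ'_0 = σ_v − u = 93.45 − 48.56 = 44.89 kPa.
Stress increase at mid-clay by the 2:1 spreading method:
Δσ = qBL/((B+z)(L+z)) = 181×1.4×1.4/((1.4+4.95)(1.4+4.95)) = 8.7981 kPa
Final effective stress: σ'_f = σ'_0 + Δσ = 44.89 + 8.7981 = 53.688 kPa.
Normally consolidated clay, so the full stress increment lies on the virgin compression line:
S_c = C_c·H/(1+e₀)·log₁₀(σ'_f/σ'_0) = 0.28×6.9/(1+1.07)×log₁₀(53.688/44.89)
    = 0.93333 × 0.077728 = 0.07255 m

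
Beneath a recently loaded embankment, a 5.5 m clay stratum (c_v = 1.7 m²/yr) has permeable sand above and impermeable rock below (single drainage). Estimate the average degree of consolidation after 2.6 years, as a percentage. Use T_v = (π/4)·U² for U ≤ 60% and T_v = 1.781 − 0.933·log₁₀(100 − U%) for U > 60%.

Drainage path length: H_d = H = 5.5 m (single drainage).
T_v = c_v·t/H_d² = 1.7×2.6/5.5² = 0.14612.
T_v = 0.14612 corresponds to the U ≤ 60% branch:
U = √(4T_v/π) = 0.4313

U ≈ 43.1 %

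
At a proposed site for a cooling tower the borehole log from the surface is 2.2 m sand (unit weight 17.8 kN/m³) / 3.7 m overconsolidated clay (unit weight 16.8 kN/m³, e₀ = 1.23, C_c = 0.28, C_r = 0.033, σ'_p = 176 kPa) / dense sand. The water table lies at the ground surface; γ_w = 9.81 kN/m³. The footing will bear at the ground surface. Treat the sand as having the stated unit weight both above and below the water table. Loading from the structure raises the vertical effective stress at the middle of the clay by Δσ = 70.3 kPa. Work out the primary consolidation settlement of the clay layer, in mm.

Mid-depth of clay below the ground surface: z = 2.2 + 3.7/2 = 4.05 m.
Total vertical stress at mid-clay: σ_v = 17.8×2.2 + 16.8×1.85 = 70.24 kPa.
Pore pressure: u = 9.81×(4.05 − 0) = 39.73 kPa.
Initial effective stress: σ'_0 = σ_v − u = 70.24 − 39.73 = 30.51 kPa.
Final effective stress: σ'_f = 30.51 + 70.3 = 100.81 kPa.
σ'_f = 100.81 ≤ σ'_p = 176 kPa, so the clay remains overconsolidated and only the recompression index applies:
S_c = C_r·H/(1+e₀)·log₁₀(σ'_f/σ'_0) = 0.033×3.7/2.23×log₁₀(100.81/30.51)
    = 0.054754 × 0.51906 = 0.02842 m

S_c ≈ 28.4 mm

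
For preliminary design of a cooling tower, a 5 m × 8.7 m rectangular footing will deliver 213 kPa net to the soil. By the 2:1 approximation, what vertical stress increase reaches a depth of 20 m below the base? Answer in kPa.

Δσ_z ≈ 12.9 kPa

By the 2:1 method the load spreads at 1 horizontal : 2 vertical, so at depth z the loaded area has grown by z in each plan dimension:
Δσ = qBL/((B+z)(L+z)) = 213×5×8.7/((5+20)(8.7+20)) = 12.914 kPa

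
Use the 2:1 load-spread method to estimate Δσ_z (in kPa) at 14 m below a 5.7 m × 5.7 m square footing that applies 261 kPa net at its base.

By the 2:1 method the load spreads at 1 horizontal : 2 vertical, so at depth z the loaded area has grown by z in each plan dimension:
Δσ = qBL/((B+z)(L+z)) = 261×5.7×5.7/((5.7+14)(5.7+14)) = 21.85 kPa

Δσ_z ≈ 21.9 kPa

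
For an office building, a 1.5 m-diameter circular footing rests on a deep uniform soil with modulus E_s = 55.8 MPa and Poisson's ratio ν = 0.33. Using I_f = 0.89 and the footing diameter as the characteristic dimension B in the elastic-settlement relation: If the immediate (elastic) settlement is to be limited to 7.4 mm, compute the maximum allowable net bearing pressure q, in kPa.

E_s = 55.8 MPa = 55800 kPa.
S_e = q·B·(1−ν²)/E_s · I_f  ⇒  q = S_e·E_s / (B·(1−ν²)·I_f).
q = 0.0074 × 55800 / (1.5 × 0.8911 × 0.89) = 347.1 kPa

q ≈ 347 kPa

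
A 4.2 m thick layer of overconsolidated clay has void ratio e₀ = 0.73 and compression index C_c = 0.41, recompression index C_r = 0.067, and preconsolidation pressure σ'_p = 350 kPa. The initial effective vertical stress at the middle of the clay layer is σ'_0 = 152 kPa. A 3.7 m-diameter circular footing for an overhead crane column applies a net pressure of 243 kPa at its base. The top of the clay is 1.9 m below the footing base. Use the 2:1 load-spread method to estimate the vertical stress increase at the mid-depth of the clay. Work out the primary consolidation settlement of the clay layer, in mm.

S_c ≈ 22.2 mm

Mid-depth of clay below the footing base: z = 1.9 + 4.2/2 = 4 m.
Stress increase at mid-clay by the 2:1 spreading method:
Δσ ≈ qD²/(D+z)² = 243×3.7²/(3.7+4)² = 56.108 kPa
Final effective stress: σ'_f = 152 + 56.108 = 208.11 kPa.
σ'_f = 208.11 ≤ σ'_p = 350 kPa, so the clay remains overconsolidated and only the recompression index applies:
S_c = C_r·H/(1+e₀)·log₁₀(σ'_f/σ'_0) = 0.067×4.2/1.73×log₁₀(208.11/152)
    = 0.16266 × 0.13645 = 0.02219 m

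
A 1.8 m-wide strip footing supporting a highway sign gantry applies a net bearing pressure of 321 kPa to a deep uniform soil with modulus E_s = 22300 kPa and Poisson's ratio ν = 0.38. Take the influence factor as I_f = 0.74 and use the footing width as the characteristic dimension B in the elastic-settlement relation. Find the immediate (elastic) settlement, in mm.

S_e ≈ 16.4 mm

Immediate (elastic) settlement: S_e = q·B·(1−ν²)/E_s · I_f.
S_e = 321 × 1.8 × (1 − 0.38²) / 22300 × 0.74
    = 321 × 1.8 × 0.8556 / 22300 × 0.74
    = 0.0164 m = 16.4 mm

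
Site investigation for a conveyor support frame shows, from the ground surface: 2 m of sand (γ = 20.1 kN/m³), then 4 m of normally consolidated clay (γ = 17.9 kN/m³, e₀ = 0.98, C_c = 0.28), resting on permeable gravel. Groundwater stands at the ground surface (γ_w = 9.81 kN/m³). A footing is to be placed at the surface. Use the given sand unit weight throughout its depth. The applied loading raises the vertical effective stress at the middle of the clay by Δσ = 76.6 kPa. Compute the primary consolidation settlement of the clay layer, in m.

Mid-depth of clay below the ground surface: z = 2 + 4/2 = 4 m.
Total vertical stress at mid-clay: σ_v = 20.1×2 + 17.9×2 = 76 kPa.
Pore pressure: u = 9.81×(4 − 0) = 39.24 kPa.
Initial effective stress: σ'_0 = σ_v − u = 76 − 39.24 = 36.76 kPa.
Final effective stress: σ'_f = σ'_0 + Δσ = 36.76 + 76.6 = 113.36 kPa.
Normally consolidated clay, so the full stress increment lies on the virgin compression line:
S_c = C_c·H/(1+e₀)·log₁₀(σ'_f/σ'_0) = 0.28×4/(1+0.98)×log₁₀(113.36/36.76)
    = 0.56566 × 0.48908 = 0.2767 m

S_c ≈ 0.277 m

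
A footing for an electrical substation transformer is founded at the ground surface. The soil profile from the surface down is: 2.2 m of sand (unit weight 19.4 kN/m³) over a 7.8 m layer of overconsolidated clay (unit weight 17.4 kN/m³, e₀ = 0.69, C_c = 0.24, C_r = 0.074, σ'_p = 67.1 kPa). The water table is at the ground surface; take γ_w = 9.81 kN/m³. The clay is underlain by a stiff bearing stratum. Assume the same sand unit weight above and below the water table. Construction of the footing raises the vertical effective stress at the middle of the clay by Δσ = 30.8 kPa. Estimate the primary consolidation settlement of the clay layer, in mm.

S_c ≈ 135 mm

Mid-depth of clay below the ground surface: z = 2.2 + 7.8/2 = 6.1 m.
Total vertical stress at mid-clay: σ_v = 19.4×2.2 + 17.4×3.9 = 110.54 kPa.
Pore pressure: u = 9.81×(6.1 − 0) = 59.841 kPa.
Initial effective stress: σ'_0 = σ_v − u = 110.54 − 59.841 = 50.699 kPa.
Final effective stress: σ'_f = 50.699 + 30.8 = 81.499 kPa.
σ'_f = 81.499 > σ'_p = 67.1 kPa, so the stress path crosses the preconsolidation pressure — recompression up to σ'_p, then virgin compression beyond:
S_c = H/(1+e₀)·[C_r·log₁₀(σ'_p/σ'_0) + C_c·log₁₀(σ'_f/σ'_p)]
    = 7.8/1.69 × [0.074×log₁₀(67.1/50.699) + 0.24×log₁₀(81.499/67.1)]
    = 4.6154 × [0.0090075 + 0.020263] = 0.1351 m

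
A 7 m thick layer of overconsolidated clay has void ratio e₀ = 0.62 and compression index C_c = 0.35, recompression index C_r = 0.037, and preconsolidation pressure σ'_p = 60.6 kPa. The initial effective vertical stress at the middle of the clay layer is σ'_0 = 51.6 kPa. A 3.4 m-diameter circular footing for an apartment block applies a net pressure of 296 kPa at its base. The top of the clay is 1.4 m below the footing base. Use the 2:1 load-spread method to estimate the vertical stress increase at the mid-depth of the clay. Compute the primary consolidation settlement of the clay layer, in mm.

S_c ≈ 348 mm

Mid-depth of clay below the footing base: z = 1.4 + 7/2 = 4.9 m.
Stress increase at mid-clay by the 2:1 spreading method:
Δσ ≈ qD²/(D+z)² = 296×3.4²/(3.4+4.9)² = 49.67 kPa
Final effective stress: σ'_f = 51.6 + 49.67 = 101.27 kPa.
σ'_f = 101.27 > σ'_p = 60.6 kPa, so the stress path crosses the preconsolidation pressure — recompression up to σ'_p, then virgin compression beyond:
S_c = H/(1+e₀)·[C_r·log₁₀(σ'_p/σ'_0) + C_c·log₁₀(σ'_f/σ'_p)]
    = 7/1.62 × [0.037×log₁₀(60.6/51.6) + 0.35×log₁₀(101.27/60.6)]
    = 4.321 × [0.0025834 + 0.078053] = 0.3484 m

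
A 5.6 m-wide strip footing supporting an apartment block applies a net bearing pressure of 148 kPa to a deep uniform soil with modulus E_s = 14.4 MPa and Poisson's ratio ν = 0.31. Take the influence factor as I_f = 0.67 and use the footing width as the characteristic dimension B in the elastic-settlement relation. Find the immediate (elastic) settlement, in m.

Immediate (elastic) settlement: S_e = q·B·(1−ν²)/E_s · I_f.
E_s = 14.4 MPa = 14400 kPa.
S_e = 148 × 5.6 × (1 − 0.31²) / 14400 × 0.67
    = 148 × 5.6 × 0.9039 / 14400 × 0.67
    = 0.03486 m

S_e ≈ 0.0349 m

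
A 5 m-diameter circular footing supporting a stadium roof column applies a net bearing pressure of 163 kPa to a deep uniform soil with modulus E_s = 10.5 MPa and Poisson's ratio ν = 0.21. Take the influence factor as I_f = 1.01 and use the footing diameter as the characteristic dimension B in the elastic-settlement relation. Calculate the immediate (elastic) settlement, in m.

S_e ≈ 0.0749 m

Immediate (elastic) settlement: S_e = q·B·(1−ν²)/E_s · I_f.
E_s = 10.5 MPa = 10500 kPa.
S_e = 163 × 5 × (1 − 0.21²) / 10500 × 1.01
    = 163 × 5 × 0.9559 / 10500 × 1.01
    = 0.07494 m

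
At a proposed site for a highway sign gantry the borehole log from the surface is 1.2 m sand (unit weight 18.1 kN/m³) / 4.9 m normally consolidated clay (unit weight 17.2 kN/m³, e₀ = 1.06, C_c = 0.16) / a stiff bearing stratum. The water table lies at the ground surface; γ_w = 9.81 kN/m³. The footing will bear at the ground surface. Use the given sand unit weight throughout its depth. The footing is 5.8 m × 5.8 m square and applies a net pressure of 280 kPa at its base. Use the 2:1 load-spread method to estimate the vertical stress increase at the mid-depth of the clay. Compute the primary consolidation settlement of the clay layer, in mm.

S_c ≈ 258 mm

Mid-depth of clay below the ground surface: z = 1.2 + 4.9/2 = 3.65 m.
Total vertical stress at mid-clay: σ_v = 18.1×1.2 + 17.2×2.45 = 63.86 kPa.
Pore pressure: u = 9.81×(3.65 − 0) = 35.806 kPa.
Initial effective stress: σ'_0 = σ_v − u = 63.86 − 35.806 = 28.054 kPa.
Stress increase at mid-clay by the 2:1 spreading method:
Δσ = qBL/((B+z)(L+z)) = 280×5.8×5.8/((5.8+3.65)(5.8+3.65)) = 105.48 kPa
Final effective stress: σ'_f = σ'_0 + Δσ = 28.054 + 105.48 = 133.53 kPa.
Normally consolidated clay, so the full stress increment lies on the virgin compression line:
S_c = C_c·H/(1+e₀)·log₁₀(σ'_f/σ'_0) = 0.16×4.9/(1+1.06)×log₁₀(133.53/28.054)
    = 0.38058 × 0.67758 = 0.2579 m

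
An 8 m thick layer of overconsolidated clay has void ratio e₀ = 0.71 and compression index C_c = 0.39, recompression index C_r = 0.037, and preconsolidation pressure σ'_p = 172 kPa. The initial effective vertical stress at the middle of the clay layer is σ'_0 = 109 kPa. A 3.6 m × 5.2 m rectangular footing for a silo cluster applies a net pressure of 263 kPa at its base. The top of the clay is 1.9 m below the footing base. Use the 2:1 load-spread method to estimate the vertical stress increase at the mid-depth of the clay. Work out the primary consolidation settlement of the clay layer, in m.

Mid-depth of clay below the footing base: z = 1.9 + 8/2 = 5.9 m.
Stress increase at mid-clay by the 2:1 spreading method:
Δσ = qBL/((B+z)(L+z)) = 263×3.6×5.2/((3.6+5.9)(5.2+5.9)) = 46.689 kPa
Final effective stress: σ'_f = 109 + 46.689 = 155.69 kPa.
σ'_f = 155.69 ≤ σ'_p = 172 kPa, so the clay remains overconsolidated and only the recompression index applies:
S_c = C_r·H/(1+e₀)·log₁₀(σ'_f/σ'_0) = 0.037×8/1.71×log₁₀(155.69/109)
    = 0.1731 × 0.15483 = 0.0268 m

S_c ≈ 0.0268 m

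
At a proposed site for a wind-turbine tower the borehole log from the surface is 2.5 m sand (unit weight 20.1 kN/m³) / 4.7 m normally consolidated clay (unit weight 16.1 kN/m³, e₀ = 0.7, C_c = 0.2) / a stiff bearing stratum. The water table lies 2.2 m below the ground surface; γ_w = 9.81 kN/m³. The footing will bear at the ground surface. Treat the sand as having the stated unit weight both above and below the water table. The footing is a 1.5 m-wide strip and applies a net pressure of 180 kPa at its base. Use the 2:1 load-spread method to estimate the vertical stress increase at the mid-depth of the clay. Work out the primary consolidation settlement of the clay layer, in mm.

S_c ≈ 125 mm

Mid-depth of clay below the ground surface: z = 2.5 + 4.7/2 = 4.85 m.
Total vertical stress at mid-clay: σ_v = 20.1×2.5 + 16.1×2.35 = 88.085 kPa.
Pore pressure: u = 9.81×(4.85 − 2.2) = 25.997 kPa.
Initial effective stress: σ'_0 = σ_v − u = 88.085 − 25.997 = 62.088 kPa.
Stress increase at mid-clay by the 2:1 spreading method:
Δσ = qB/(B+z) = 180×1.5/(1.5+4.85) = 42.52 kPa
Final effective stress: σ'_f = σ'_0 + Δσ = 62.088 + 42.52 = 104.61 kPa.
Normally consolidated clay, so the full stress increment lies on the virgin compression line:
S_c = C_c·H/(1+e₀)·log₁₀(σ'_f/σ'_0) = 0.2×4.7/(1+0.7)×log₁₀(104.61/62.088)
    = 0.55294 × 0.22657 = 0.1253 m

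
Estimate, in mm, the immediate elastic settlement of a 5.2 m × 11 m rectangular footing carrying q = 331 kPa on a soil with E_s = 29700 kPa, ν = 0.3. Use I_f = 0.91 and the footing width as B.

Immediate (elastic) settlement: S_e = q·B·(1−ν²)/E_s · I_f.
S_e = 331 × 5.2 × (1 − 0.3²) / 29700 × 0.91
    = 331 × 5.2 × 0.91 / 29700 × 0.91
    = 0.04799 m = 47.99 mm

S_e ≈ 48 mm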